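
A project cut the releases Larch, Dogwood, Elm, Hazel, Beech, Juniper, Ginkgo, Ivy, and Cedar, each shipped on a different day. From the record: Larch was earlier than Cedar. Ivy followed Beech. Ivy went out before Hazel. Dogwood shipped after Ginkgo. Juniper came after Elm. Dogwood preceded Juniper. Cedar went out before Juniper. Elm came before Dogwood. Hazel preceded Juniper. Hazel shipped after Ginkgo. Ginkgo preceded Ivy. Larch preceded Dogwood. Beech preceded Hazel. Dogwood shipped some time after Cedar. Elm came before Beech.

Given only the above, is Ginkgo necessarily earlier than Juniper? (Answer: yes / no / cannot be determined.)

yes

Chain the constraints: Ginkgo → Hazel → Juniper. Each link is directly stated, so Ginkgo comes before Juniper.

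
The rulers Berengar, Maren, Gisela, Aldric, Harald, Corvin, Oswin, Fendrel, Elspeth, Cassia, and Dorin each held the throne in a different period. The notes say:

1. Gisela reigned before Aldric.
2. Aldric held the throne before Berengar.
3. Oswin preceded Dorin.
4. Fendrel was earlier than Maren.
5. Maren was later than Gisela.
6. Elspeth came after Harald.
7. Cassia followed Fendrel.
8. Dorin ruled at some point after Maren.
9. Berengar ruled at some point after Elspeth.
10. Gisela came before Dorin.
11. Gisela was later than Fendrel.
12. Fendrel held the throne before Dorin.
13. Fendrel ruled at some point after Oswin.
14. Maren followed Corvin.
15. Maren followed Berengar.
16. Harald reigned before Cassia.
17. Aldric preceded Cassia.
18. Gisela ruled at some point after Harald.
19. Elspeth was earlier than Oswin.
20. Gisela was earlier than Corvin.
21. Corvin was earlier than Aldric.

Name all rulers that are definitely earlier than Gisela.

Directly stated before Gisela: Fendrel and Harald.
Elspeth reaches Gisela via Elspeth → Oswin → Fendrel → Gisela.
Oswin reaches Gisela via Oswin → Fendrel → Gisela.

Elspeth, Fendrel, Harald, Oswin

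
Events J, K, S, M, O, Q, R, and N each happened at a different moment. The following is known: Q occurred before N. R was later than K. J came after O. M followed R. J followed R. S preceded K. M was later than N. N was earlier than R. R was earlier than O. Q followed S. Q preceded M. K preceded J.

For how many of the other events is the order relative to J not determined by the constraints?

Forced before J: K, N, O, Q, R, and S.
That leaves M with no forced order relative to J — 1.

1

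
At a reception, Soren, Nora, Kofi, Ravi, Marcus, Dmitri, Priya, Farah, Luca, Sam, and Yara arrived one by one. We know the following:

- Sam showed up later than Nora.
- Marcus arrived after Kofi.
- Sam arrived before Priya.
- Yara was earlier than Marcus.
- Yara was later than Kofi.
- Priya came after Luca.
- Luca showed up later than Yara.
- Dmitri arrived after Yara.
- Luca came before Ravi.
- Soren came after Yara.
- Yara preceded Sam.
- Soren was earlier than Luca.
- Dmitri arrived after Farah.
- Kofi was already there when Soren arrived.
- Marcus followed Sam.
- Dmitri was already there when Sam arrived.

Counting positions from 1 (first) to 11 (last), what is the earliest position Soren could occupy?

Kofi and Yara must both come before Soren — 2 forced predecessors.
Nothing else is forced ahead of Soren, so their earliest slot is position 2 + 1 = 3.

3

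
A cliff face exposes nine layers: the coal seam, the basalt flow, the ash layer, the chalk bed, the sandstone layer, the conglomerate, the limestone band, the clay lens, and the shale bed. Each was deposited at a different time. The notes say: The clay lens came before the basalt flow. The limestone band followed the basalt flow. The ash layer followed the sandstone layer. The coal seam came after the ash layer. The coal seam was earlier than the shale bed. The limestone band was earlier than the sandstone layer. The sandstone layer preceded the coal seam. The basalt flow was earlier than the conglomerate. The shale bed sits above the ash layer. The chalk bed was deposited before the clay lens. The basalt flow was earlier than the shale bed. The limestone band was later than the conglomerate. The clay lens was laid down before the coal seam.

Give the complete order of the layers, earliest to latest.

the chalk bed, the clay lens, the basalt flow, the conglomerate, the limestone band, the sandstone layer, the ash layer, the coal seam, the shale bed

The constraints fix every adjacent pair, so only one ordering works:
the chalk bed → the clay lens → the basalt flow → the conglomerate → the limestone band → the sandstone layer → the ash layer → the coal seam → the shale bed.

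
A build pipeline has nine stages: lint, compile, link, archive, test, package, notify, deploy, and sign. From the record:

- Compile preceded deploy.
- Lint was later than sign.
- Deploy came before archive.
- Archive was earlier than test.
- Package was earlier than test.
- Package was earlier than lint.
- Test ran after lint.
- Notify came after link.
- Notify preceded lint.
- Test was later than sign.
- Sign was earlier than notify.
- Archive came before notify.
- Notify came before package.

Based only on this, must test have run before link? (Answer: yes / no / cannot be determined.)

Tracing the constraints gives link → notify → package → test, so link must come before test.
That means test cannot be before link.

no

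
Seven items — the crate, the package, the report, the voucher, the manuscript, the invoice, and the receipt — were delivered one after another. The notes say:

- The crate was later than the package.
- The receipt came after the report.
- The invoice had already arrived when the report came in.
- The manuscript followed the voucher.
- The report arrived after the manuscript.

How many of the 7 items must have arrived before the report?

3

Directly stated before the report: the invoice and the manuscript.
The voucher reaches the report via the voucher → the manuscript → the report.
That's the invoice, the manuscript, and the voucher — 3 in all.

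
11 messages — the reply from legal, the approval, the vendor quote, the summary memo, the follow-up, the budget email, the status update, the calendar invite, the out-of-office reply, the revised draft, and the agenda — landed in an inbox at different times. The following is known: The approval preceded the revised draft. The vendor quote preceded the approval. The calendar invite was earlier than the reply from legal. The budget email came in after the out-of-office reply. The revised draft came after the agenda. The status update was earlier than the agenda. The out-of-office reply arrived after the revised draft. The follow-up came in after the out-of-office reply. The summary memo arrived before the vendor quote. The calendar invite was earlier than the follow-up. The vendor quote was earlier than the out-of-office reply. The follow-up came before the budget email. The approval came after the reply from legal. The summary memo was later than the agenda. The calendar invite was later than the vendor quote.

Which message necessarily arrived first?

The status update has a chain of constraints placing it before every other message, so the status update must be first.

the status update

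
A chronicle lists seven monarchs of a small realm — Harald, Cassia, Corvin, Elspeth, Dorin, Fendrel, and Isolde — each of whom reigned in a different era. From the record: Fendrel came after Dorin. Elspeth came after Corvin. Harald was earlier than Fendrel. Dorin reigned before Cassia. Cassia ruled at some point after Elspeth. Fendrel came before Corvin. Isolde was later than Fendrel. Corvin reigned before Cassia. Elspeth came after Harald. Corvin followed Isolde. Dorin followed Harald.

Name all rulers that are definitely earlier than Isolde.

Dorin, Fendrel, Harald

Directly stated before Isolde: Fendrel.
Dorin reaches Isolde via Dorin → Fendrel → Isolde.
Harald reaches Isolde via Harald → Fendrel → Isolde.
No chain forces Cassia (or any of the others) ahead of Isolde.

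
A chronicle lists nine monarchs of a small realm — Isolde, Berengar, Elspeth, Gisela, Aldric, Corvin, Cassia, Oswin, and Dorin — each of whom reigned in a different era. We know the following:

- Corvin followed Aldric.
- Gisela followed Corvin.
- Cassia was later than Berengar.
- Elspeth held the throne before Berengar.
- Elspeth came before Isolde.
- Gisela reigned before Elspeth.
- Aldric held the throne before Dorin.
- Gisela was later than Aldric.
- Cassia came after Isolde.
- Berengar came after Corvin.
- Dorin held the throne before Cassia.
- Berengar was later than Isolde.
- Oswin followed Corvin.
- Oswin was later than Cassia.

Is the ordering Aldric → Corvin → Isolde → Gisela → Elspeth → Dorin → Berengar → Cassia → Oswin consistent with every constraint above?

no

The constraints require Elspeth before Isolde, but in the proposed sequence Isolde appears ahead of Elspeth. That one violation is enough.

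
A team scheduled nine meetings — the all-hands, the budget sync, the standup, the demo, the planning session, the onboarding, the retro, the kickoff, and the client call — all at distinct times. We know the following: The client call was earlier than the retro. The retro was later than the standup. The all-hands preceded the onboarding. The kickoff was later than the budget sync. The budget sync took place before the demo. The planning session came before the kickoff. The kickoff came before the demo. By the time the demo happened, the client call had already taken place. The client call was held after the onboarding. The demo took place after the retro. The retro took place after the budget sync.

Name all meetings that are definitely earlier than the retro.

the all-hands, the budget sync, the client call, the onboarding, the standup

Directly stated before the retro: the budget sync, the client call, and the standup.
The all-hands reaches the retro via the all-hands → the onboarding → the client call → the retro.
The onboarding reaches the retro via the onboarding → the client call → the retro.
No chain forces the kickoff (or any of the others) ahead of the retro.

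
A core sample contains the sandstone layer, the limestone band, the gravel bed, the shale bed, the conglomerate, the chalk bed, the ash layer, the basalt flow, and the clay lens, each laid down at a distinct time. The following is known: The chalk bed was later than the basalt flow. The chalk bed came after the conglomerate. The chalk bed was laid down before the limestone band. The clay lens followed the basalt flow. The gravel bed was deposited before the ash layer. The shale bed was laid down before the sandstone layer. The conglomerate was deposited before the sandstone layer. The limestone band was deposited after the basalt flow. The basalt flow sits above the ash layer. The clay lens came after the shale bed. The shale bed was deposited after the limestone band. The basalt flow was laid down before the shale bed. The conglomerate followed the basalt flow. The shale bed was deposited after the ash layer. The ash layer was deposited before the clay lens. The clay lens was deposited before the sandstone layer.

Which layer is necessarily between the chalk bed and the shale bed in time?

the limestone band

Tracing the constraints gives the chalk bed → the limestone band → the shale bed, so the limestone band sits after the chalk bed and before the shale bed.
No other layer is forced both after the chalk bed and before the shale bed.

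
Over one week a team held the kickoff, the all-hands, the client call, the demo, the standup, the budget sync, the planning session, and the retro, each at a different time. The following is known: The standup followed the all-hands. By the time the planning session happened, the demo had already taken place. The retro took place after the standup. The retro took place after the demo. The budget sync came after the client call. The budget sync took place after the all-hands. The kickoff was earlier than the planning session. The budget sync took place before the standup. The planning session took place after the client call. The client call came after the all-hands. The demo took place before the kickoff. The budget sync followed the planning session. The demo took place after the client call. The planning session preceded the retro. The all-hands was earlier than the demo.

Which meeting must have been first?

the all-hands

The all-hands has a chain of constraints placing it before every other meeting, so the all-hands must be first.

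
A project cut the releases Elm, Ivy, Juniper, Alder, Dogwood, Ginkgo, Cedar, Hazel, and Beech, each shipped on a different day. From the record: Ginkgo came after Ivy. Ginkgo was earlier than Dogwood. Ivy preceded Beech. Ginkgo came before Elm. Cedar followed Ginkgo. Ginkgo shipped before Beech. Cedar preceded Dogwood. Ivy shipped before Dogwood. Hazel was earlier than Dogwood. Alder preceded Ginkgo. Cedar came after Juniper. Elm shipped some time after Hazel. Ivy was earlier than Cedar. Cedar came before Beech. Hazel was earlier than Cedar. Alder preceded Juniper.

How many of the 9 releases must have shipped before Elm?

Directly stated before Elm: Ginkgo and Hazel.
Alder reaches Elm via Alder → Ginkgo → Elm.
Ivy reaches Elm via Ivy → Ginkgo → Elm.
No chain forces Cedar (or any of the others) ahead of Elm.
That's Alder, Ginkgo, Hazel, and Ivy — 4 in all.

4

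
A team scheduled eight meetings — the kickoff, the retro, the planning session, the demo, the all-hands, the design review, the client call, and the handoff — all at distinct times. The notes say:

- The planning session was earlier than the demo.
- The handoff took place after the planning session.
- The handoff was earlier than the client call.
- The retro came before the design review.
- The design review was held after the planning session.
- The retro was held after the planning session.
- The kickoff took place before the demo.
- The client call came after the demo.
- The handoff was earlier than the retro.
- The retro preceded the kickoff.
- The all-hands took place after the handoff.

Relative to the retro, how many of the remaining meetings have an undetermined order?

Forced before the retro: the handoff and the planning session; forced after the retro: the client call, the demo, the design review, and the kickoff.
That leaves the all-hands with no forced order relative to the retro — 1.

1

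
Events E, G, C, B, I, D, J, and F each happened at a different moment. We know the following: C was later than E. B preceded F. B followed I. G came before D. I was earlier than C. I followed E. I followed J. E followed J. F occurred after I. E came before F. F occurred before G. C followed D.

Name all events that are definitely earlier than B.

E, I, J

Directly stated before B: I.
E reaches B via E → I → B.
J reaches B via J → I → B.
No chain forces D (or any of the others) ahead of B.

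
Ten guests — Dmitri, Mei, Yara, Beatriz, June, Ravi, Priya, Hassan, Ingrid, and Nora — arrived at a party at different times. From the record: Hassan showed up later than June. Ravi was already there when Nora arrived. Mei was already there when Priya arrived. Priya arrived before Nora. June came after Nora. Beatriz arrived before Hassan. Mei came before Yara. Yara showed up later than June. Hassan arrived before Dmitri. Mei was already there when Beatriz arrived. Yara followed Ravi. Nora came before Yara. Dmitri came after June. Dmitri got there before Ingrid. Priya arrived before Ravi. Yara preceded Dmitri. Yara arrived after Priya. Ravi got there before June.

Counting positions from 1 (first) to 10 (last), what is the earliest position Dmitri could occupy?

Beatriz, Hassan, June, Mei, Nora, Priya, Ravi, and Yara must all come before Dmitri — 8 forced predecessors.
Nothing else is forced ahead of Dmitri, so their earliest slot is position 8 + 1 = 9.

9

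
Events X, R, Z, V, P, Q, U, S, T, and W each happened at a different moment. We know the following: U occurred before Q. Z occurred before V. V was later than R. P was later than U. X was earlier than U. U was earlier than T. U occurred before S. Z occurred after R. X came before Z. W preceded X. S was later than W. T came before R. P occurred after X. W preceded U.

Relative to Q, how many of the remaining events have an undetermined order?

6

Forced before Q: U, W, and X.
That leaves P, R, S, T, V, and Z with no forced order relative to Q — 6.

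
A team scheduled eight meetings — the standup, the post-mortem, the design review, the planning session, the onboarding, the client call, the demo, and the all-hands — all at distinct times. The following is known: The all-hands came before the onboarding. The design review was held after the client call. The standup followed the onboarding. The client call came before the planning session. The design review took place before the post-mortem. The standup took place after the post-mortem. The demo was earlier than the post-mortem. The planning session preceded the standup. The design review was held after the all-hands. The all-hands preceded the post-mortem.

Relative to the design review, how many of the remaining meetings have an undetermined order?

Forced before the design review: the all-hands and the client call; forced after the design review: the post-mortem and the standup.
That leaves the demo, the onboarding, and the planning session with no forced order relative to the design review — 3.

3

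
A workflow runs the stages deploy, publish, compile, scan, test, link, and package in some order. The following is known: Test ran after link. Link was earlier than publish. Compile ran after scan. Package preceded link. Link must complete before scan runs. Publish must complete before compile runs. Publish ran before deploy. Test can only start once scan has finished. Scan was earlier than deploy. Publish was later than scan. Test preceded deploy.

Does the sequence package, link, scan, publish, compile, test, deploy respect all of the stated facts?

Check each stated constraint against the proposed order — e.g. scan is ahead of deploy; link is ahead of test. Every pair is in the required order; nothing is violated.

yes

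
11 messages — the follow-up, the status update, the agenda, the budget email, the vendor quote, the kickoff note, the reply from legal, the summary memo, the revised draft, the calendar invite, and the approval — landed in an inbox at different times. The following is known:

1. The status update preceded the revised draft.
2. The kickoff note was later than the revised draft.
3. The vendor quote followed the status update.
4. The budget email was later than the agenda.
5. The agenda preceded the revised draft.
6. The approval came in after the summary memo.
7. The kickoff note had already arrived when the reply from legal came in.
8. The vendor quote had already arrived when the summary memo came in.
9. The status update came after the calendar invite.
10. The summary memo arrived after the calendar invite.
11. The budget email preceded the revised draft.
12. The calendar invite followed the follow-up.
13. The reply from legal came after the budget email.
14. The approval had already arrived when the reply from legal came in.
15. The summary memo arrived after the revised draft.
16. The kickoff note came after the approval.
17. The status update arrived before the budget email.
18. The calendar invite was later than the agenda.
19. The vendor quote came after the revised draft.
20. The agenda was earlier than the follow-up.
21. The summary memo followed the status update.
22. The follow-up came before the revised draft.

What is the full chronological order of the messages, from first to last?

the agenda, the follow-up, the calendar invite, the status update, the budget email, the revised draft, the vendor quote, the summary memo, the approval, the kickoff note, the reply from legal

The constraints fix every adjacent pair, so only one ordering works:
the agenda → the follow-up → the calendar invite → the status update → the budget email → the revised draft → the vendor quote → the summary memo → the approval → the kickoff note → the reply from legal.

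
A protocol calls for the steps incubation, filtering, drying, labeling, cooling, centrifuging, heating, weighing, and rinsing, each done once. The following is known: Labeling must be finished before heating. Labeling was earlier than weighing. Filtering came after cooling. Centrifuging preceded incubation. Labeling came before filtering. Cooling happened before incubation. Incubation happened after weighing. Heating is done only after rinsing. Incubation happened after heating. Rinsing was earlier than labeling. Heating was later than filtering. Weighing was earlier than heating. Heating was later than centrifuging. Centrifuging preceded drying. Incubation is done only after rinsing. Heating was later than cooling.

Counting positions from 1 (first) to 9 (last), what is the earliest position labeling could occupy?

2

Rinsing must come before labeling — 1 forced predecessor.
Nothing else is forced ahead of labeling, so its earliest slot is position 1 + 1 = 2.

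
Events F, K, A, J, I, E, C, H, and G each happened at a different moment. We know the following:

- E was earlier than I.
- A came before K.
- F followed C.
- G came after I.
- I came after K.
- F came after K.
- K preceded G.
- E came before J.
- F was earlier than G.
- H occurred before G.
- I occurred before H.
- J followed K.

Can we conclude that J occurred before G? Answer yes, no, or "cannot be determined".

No chain of stated constraints runs from J to G, and none runs from G to J either.
So the relative order of J and G is not fixed by the given facts.

cannot be determined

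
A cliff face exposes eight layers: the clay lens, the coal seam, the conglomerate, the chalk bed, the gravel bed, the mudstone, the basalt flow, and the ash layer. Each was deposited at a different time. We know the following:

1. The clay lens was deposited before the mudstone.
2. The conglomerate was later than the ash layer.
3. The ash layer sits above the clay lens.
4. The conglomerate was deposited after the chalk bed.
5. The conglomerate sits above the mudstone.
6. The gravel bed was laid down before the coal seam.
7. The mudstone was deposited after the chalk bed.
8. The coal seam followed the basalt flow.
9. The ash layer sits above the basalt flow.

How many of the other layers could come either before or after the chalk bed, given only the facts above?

Forced after the chalk bed: the conglomerate and the mudstone.
That leaves the ash layer, the basalt flow, the clay lens, the coal seam, and the gravel bed with no forced order relative to the chalk bed — 5.

5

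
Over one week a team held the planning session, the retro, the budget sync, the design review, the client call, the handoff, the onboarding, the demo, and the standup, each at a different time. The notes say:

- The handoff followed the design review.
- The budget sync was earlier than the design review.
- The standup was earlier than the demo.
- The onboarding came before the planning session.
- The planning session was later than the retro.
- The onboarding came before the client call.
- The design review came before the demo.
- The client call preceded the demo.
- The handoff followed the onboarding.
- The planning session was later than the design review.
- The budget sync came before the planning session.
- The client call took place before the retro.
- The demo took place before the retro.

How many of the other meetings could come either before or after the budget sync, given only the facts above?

3

Forced after the budget sync: the demo, the design review, the handoff, the planning session, and the retro.
That leaves the client call, the onboarding, and the standup with no forced order relative to the budget sync — 3.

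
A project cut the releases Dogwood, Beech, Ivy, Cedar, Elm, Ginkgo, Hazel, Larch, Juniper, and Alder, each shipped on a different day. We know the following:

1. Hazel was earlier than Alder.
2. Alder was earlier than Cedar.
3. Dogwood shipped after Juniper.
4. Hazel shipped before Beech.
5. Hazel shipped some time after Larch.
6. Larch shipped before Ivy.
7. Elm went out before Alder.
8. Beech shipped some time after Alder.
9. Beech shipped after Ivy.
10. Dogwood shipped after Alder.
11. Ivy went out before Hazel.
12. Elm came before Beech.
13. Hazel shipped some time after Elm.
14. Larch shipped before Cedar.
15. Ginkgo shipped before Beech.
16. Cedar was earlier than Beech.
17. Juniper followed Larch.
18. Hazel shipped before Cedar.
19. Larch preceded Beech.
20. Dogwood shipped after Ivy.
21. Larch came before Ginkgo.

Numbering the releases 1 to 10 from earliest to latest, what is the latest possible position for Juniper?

9

Juniper must come before Dogwood — 1 release forced after it.
Everything else can be placed before Juniper in some valid order, so Juniper can sit as late as position 10 − 1 = 9.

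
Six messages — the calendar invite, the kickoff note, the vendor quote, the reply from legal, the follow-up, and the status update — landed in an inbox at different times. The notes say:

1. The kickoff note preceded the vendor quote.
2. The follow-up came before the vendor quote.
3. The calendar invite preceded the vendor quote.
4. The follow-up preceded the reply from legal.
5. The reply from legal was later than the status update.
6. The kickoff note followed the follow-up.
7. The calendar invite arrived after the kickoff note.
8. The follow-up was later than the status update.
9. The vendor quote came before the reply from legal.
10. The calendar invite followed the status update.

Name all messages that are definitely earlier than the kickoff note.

Directly stated before the kickoff note: the follow-up.
The status update reaches the kickoff note via the status update → the follow-up → the kickoff note.
No chain forces the calendar invite (or any of the others) ahead of the kickoff note.

the follow-up, the status update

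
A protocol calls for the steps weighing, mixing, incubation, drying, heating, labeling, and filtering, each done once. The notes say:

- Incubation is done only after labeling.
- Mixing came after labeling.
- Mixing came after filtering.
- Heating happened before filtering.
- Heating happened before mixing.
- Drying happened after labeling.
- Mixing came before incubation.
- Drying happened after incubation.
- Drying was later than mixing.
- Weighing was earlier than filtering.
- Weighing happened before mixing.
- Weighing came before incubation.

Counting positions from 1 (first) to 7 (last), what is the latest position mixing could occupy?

Mixing must come before drying and incubation — 2 steps forced after it.
Everything else can be placed before mixing in some valid order, so mixing can sit as late as position 7 − 2 = 5.

5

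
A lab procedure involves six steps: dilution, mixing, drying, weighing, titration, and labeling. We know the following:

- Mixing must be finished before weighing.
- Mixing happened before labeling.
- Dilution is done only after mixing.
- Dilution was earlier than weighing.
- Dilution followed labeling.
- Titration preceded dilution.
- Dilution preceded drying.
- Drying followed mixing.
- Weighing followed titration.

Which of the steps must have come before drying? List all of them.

Directly stated before drying: dilution and mixing.
Labeling reaches drying via labeling → dilution → drying.
Titration reaches drying via titration → dilution → drying.
No chain forces weighing ahead of drying.

dilution, labeling, mixing, titration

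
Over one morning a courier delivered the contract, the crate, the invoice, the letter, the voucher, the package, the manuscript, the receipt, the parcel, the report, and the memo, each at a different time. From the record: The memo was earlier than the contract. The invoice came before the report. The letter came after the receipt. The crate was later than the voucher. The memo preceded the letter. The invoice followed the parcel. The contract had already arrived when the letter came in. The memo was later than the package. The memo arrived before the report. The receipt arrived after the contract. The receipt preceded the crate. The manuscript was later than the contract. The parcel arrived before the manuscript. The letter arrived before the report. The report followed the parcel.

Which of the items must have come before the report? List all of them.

Directly stated before the report: the invoice, the letter, the memo, and the parcel.
The contract reaches the report via the contract → the letter → the report.
The package reaches the report via the package → the memo → the report.
The receipt reaches the report via the receipt → the letter → the report.

the contract, the invoice, the letter, the memo, the package, the parcel, the receipt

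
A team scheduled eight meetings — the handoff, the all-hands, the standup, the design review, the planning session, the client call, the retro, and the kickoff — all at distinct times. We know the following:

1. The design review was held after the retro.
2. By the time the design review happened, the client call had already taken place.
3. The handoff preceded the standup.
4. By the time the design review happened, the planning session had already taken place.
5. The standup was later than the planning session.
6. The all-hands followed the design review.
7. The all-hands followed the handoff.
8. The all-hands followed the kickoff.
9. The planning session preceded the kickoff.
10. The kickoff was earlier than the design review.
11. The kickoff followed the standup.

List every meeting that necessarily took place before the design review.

the client call, the handoff, the kickoff, the planning session, the retro, the standup

Directly stated before the design review: the client call, the kickoff, the planning session, and the retro.
The handoff reaches the design review via the handoff → the standup → the kickoff → the design review.
The standup reaches the design review via the standup → the kickoff → the design review.
No chain forces the all-hands ahead of the design review.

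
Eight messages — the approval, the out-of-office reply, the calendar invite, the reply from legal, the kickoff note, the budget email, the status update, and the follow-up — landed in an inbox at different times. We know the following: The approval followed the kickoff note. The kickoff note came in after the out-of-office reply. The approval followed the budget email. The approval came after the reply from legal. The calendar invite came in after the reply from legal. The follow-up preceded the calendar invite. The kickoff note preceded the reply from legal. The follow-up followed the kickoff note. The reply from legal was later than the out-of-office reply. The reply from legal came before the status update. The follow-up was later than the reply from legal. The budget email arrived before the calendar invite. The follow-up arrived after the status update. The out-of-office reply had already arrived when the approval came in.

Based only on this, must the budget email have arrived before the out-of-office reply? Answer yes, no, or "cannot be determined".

No chain of stated constraints runs from the budget email to the out-of-office reply, and none runs from the out-of-office reply to the budget email either.
So the relative order of the budget email and the out-of-office reply is not fixed by the given facts.

cannot be determined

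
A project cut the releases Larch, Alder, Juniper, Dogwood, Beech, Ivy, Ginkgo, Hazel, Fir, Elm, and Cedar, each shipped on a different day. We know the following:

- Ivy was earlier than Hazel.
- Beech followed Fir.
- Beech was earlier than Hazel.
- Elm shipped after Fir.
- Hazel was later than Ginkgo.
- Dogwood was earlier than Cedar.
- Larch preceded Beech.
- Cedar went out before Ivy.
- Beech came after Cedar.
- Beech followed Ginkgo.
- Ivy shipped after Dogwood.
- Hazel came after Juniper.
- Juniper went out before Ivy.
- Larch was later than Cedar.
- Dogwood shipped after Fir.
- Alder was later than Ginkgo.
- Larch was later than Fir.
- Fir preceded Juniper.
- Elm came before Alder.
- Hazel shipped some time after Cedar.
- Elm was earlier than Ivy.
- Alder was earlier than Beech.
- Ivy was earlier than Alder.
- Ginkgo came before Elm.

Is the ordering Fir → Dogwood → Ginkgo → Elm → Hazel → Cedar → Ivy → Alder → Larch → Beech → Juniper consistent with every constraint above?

no

The constraints require Juniper before Ivy, but in the proposed sequence Ivy appears ahead of Juniper. That one violation is enough.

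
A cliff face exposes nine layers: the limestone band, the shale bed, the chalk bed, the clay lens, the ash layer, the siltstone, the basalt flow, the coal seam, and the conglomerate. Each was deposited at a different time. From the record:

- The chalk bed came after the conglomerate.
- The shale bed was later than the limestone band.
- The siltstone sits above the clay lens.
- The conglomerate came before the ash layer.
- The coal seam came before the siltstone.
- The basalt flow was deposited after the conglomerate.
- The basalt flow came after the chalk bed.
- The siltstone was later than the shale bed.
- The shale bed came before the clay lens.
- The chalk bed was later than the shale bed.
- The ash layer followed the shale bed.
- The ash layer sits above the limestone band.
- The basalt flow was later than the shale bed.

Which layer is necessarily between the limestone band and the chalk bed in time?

the shale bed

Tracing the constraints gives the limestone band → the shale bed → the chalk bed, so the shale bed sits after the limestone band and before the chalk bed.
No other layer is forced both after the limestone band and before the chalk bed.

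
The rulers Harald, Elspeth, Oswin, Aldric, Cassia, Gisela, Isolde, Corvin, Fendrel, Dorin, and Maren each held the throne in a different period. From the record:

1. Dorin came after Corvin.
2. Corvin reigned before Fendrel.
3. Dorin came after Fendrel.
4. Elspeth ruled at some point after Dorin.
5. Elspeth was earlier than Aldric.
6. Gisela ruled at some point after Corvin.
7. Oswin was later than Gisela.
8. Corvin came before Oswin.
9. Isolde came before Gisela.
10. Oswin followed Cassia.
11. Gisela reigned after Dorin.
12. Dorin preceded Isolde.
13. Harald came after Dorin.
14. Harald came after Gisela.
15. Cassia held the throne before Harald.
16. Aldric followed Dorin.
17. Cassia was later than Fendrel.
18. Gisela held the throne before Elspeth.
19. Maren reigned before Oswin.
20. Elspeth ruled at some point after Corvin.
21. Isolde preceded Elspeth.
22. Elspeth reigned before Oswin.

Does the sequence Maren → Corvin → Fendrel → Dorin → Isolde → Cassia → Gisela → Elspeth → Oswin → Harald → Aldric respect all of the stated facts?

Check each stated constraint against the proposed order — e.g. Dorin is ahead of Aldric; Maren is ahead of Oswin. Every pair is in the required order; nothing is violated.

yes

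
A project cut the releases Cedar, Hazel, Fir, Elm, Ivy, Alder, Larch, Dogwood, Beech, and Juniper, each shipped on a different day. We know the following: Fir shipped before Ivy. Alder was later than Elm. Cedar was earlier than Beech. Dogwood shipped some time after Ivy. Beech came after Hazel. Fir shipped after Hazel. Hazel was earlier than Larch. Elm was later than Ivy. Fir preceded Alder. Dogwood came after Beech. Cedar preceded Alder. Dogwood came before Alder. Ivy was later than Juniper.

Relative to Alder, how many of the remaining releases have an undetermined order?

Forced before Alder: Beech, Cedar, Dogwood, Elm, Fir, Hazel, Ivy, and Juniper.
That leaves Larch with no forced order relative to Alder — 1.

1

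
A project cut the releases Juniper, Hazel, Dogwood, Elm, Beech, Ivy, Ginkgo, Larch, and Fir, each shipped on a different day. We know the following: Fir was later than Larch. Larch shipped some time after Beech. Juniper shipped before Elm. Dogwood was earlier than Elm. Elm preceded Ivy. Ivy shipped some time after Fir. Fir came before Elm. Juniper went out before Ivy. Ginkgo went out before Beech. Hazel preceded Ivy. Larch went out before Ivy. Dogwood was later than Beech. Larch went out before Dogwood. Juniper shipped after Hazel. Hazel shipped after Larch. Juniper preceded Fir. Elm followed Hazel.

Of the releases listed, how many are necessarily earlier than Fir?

Directly stated before Fir: Juniper and Larch.
Beech reaches Fir via Beech → Larch → Fir.
Ginkgo reaches Fir via Ginkgo → Beech → Larch → Fir.
Hazel reaches Fir via Hazel → Juniper → Fir.
That's Beech, Ginkgo, Hazel, Juniper, and Larch — 5 in all.

5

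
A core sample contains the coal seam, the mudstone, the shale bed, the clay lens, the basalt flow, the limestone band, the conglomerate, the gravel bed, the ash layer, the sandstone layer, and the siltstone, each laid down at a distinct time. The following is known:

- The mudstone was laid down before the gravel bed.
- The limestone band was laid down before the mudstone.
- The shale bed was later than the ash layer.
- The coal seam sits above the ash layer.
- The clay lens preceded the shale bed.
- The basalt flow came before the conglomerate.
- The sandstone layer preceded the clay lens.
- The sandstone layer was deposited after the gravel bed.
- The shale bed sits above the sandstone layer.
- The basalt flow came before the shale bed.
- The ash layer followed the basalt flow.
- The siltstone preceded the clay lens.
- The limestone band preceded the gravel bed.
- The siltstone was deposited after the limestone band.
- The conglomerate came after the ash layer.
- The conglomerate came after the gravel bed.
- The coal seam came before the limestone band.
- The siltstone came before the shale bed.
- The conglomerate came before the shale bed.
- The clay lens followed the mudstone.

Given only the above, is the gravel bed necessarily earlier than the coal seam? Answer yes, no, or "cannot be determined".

Tracing the constraints gives the coal seam → the limestone band → the gravel bed, so the coal seam must come before the gravel bed.
That means the gravel bed cannot be before the coal seam.

no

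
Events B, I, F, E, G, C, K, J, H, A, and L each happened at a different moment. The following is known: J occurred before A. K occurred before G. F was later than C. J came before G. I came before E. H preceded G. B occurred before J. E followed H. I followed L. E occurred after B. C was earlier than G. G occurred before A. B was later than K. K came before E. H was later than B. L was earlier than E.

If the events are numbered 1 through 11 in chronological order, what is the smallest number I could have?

2

L must come before I — 1 forced predecessor.
Nothing else is forced ahead of I, so its earliest slot is position 1 + 1 = 2.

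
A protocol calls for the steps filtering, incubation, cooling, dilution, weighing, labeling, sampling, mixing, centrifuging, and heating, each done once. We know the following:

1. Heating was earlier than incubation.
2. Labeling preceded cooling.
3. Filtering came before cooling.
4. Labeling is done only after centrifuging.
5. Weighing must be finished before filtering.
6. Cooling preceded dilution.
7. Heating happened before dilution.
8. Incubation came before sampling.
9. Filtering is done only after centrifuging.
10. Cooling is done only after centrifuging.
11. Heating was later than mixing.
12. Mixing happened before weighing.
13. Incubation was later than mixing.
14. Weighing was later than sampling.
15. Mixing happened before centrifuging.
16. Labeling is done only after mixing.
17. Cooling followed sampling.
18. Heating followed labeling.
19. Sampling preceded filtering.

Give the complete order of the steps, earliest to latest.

The constraints fix every adjacent pair, so only one ordering works:
mixing → centrifuging → labeling → heating → incubation → sampling → weighing → filtering → cooling → dilution.

mixing, centrifuging, labeling, heating, incubation, sampling, weighing, filtering, cooling, dilution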